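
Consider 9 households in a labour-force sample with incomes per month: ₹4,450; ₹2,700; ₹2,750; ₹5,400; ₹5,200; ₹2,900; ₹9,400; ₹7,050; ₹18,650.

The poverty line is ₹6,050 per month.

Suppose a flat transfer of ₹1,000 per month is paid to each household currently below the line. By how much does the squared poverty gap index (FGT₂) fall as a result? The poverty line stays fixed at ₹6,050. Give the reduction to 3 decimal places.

0.061

Before: below the line — ₹2,700, ₹2,750, ₹2,900, ₹4,450, ₹5,200, ₹5,400; squared poverty gap index (FGT₂) = 0.10849.
After the ₹1,000 transfer: below the line — ₹3,700, ₹3,750, ₹3,900, ₹5,450; squared poverty gap index (FGT₂) = 0.04795.
Reduction = 0.10849 − 0.04795 = 0.061.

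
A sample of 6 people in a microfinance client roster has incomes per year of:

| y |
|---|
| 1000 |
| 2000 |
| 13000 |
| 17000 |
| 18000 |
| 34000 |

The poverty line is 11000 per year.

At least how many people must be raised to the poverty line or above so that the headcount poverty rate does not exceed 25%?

1

2 of the 6 people are poor, so H = 2/6 = 0.333.
A headcount ratio of at most 25% allows at most ⌊0.25 × 6⌋ = 1 poor people.
So at least 2 − 1 = 1 must be lifted.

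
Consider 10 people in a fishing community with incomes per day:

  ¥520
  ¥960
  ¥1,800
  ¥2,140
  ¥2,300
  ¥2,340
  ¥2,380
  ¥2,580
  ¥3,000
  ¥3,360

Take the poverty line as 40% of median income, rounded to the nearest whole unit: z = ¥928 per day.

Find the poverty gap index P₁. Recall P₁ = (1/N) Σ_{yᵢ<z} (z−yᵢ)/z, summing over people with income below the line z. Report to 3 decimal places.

0.044

Below the line: ¥520 (q = 1 of N = 10).
Normalized shortfalls: (928−520)/928 = 0.4397.
Σ = 0.439655. Dividing by the full population N = 10 gives P₁ = 0.044.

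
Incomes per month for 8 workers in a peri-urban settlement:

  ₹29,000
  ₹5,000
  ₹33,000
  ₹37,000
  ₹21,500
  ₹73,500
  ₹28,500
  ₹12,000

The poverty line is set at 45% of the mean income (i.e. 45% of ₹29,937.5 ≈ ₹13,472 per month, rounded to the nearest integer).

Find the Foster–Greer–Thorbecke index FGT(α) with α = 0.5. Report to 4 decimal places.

Below the line: ₹5,000, ₹12,000 (q = 2 of N = 8).
Normalized shortfalls: (13472−5000)/13472 = 0.6289; (13472−12000)/13472 = 0.1093.
Raised to α = 0.5: 0.79301; 0.33055.
Sum = 1.123557; FGT(0.5) = 1.123557 / 8 = 0.1404.

0.1404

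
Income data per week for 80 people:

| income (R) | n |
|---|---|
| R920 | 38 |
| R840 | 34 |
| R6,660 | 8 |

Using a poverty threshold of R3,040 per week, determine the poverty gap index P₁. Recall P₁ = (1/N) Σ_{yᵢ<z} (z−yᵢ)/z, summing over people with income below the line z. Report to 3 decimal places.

Poor units: 34×R840, 38×R920 (q = 72 of N = 80).
Shortfall ratios: (3040−840)/3040 = 0.7237 (×34); (3040−920)/3040 = 0.6974 (×38).
Sum of shortfalls = 51.105263; P₁ averages over all N: 51.105263 / 80 = 0.639.

0.639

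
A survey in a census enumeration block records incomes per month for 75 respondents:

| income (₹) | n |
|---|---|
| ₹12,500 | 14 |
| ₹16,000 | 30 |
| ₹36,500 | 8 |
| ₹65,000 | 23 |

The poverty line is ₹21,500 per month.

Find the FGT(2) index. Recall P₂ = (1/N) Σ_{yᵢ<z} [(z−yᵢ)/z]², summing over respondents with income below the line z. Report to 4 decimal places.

Incomes under z: 14×₹12,500, 30×₹16,000 (q = 44 of N = 75).
Gap ratios (z−y)/z: (21500−12500)/21500 = 0.4186 (×14); (21500−16000)/21500 = 0.2558 (×30).
Squared: 0.1752 (×14); 0.0654 (×30).
Sum = 4.416441; P₂ = 4.416441 / 75 = 0.0589.

0.0589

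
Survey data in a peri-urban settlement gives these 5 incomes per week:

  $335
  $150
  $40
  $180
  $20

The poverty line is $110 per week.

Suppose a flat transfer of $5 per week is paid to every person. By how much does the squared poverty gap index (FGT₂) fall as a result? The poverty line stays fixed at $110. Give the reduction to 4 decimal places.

0.0256

Before: below the line — $20, $40; squared poverty gap index (FGT₂) = 0.214876.
After the $5 transfer: below the line — $25, $45; squared poverty gap index (FGT₂) = 0.189256.
Reduction = 0.214876 − 0.189256 = 0.0256.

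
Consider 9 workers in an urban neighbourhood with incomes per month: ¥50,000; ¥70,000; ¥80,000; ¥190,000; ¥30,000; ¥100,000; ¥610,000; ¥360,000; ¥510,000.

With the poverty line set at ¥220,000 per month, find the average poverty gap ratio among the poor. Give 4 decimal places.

Below z: ¥30,000, ¥50,000, ¥70,000, ¥80,000, ¥100,000, ¥190,000 (q = 6 of N = 9).
Relative gaps: 0.8636, 0.7727, 0.6818, 0.6364, 0.5455, 0.1364; sum = 3.636364.
I averages over the q = 6 poor units only: 3.636364 / 6 = 0.6061.

0.6061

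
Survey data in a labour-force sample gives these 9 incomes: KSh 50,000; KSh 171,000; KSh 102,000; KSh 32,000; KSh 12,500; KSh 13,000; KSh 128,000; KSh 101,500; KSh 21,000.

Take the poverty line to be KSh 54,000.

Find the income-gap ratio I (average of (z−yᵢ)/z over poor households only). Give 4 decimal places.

0.5241

Poor units: KSh 12,500, KSh 13,000, KSh 21,000, KSh 32,000, KSh 50,000 (q = 5 of N = 9).
Relative gaps: 0.7685, 0.7593, 0.6111, 0.4074, 0.0741; sum = 2.620370.
I averages over the q = 5 poor units only: 2.620370 / 5 = 0.5241.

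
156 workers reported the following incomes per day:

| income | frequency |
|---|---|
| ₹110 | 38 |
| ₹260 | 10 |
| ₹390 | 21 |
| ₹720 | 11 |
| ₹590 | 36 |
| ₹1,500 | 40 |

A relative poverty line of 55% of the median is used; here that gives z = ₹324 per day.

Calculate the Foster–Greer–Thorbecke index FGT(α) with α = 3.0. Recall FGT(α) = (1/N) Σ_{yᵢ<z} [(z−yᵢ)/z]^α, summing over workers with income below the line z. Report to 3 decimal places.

Incomes under z: 38×₹110, 10×₹260 (q = 48 of N = 156).
Gap ratios (z−y)/z: (324−110)/324 = 0.6605 (×38); (324−260)/324 = 0.1975 (×10).
Raised to α = 3.0: 0.28814 (×38); 0.00771 (×10).
Sum = 11.026462; FGT(3.0) = 11.026462 / 156 = 0.071.

0.071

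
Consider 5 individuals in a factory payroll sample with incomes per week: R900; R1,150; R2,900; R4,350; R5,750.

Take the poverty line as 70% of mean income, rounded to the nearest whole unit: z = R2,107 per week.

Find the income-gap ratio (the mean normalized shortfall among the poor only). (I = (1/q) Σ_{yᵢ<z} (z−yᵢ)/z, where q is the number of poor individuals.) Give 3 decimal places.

Poor units: R900, R1,150 (q = 2 of N = 5).
Shortfall ratios (z−y)/z: 0.5729, 0.4542; sum = 1.027053.
The income-gap ratio divides by q (the poor only): 1.027053 / 2 = 0.514.

0.514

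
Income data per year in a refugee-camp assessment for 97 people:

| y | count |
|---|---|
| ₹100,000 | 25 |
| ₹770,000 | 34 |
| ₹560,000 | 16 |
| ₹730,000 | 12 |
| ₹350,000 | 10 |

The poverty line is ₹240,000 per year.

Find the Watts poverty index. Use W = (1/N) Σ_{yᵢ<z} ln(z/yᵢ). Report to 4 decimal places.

0.2256

Below the line: 25×₹100,000 (q = 25 of N = 97).
ln(z/y) terms: ln(240000/100000) = 0.8755 (×25).
W = 21.886718 / 97 = 0.2256.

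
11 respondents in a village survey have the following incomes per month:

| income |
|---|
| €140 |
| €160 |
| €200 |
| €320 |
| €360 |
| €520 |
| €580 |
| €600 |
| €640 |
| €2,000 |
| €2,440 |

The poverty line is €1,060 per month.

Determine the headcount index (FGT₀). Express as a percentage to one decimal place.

9 of the 11 respondents have income below €1,060.
H = 9/11 = 81.8%.

81.8%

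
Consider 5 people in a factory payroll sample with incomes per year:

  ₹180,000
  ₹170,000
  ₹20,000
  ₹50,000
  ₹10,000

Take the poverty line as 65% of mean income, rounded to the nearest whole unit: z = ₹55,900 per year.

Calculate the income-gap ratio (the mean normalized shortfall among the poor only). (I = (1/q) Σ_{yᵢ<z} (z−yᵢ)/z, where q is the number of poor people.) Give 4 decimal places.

Below the line: ₹10,000, ₹20,000, ₹50,000 (q = 3 of N = 5).
Shortfall ratios (z−y)/z: 0.8211, 0.6422, 0.1055; sum = 1.568873.
I averages over the q = 3 poor units only: 1.568873 / 3 = 0.5230.

0.5230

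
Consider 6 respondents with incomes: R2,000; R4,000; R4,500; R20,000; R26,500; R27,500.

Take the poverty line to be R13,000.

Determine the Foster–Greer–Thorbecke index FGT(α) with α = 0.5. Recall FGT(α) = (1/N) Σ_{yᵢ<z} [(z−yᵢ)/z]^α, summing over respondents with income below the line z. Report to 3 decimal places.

0.427

Below z: R2,000, R4,000, R4,500 (q = 3 of N = 6).
Normalized shortfalls: (13000−2000)/13000 = 0.8462; (13000−4000)/13000 = 0.6923; (13000−4500)/13000 = 0.6538.
Raised to α = 0.5: 0.91987; 0.83205; 0.80861.
Sum = 2.560524; FGT(0.5) = 2.560524 / 6 = 0.427.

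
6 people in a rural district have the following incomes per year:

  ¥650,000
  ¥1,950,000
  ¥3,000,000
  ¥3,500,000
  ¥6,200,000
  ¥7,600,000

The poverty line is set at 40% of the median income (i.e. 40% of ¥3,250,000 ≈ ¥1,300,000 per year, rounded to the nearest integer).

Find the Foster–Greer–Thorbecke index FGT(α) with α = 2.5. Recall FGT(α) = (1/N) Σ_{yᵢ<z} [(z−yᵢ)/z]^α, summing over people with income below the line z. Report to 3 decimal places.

Below the line: ¥650,000 (q = 1 of N = 6).
Gap ratios (z−y)/z: (1300000−650000)/1300000 = 0.5000.
Raised to α = 2.5: 0.17678.
Sum = 0.176777; FGT(2.5) = 0.176777 / 6 = 0.029.

0.029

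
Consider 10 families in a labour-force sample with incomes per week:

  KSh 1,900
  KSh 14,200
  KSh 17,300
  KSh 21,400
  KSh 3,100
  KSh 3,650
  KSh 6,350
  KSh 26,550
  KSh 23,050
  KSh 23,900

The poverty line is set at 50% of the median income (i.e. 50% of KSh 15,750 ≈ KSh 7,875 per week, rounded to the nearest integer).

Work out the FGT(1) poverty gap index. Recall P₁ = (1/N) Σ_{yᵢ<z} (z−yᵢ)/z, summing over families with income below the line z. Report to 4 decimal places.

0.2095

Incomes under z: KSh 1,900, KSh 3,100, KSh 3,650, KSh 6,350 (q = 4 of N = 10).
Gap ratios (z−y)/z: (7875−1900)/7875 = 0.7587; (7875−3100)/7875 = 0.6063; (7875−3650)/7875 = 0.5365; (7875−6350)/7875 = 0.1937.
Σ = 2.095238. Dividing by the full population N = 10 gives P₁ = 0.2095.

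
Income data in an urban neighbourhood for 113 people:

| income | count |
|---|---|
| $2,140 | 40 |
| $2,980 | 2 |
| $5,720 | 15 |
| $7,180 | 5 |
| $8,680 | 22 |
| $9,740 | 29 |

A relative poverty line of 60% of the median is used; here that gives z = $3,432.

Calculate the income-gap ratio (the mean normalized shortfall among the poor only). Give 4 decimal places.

Incomes under z: 40×$2,140, 2×$2,980 (q = 42 of N = 113).
Relative gaps: 0.3765 (×40), 0.1317 (×2); sum = 15.321678.
The income-gap ratio divides by q (the poor only): 15.321678 / 42 = 0.3648.

0.3648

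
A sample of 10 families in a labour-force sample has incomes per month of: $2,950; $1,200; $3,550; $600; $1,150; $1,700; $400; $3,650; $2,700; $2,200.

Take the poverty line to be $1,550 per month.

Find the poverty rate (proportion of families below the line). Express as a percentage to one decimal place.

40.0%

4 of the 10 families have income below $1,550.
H = 4/10 = 40.0%.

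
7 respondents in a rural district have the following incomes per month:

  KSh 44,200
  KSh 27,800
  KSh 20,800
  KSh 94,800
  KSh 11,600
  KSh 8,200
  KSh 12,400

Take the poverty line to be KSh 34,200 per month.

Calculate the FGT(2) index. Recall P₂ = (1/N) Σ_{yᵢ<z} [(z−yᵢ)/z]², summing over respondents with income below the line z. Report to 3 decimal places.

0.230

Below z: KSh 8,200, KSh 11,600, KSh 12,400, KSh 20,800, KSh 27,800 (q = 5 of N = 7).
Gap ratios (z−y)/z: (34200−8200)/34200 = 0.7602; (34200−11600)/34200 = 0.6608; (34200−12400)/34200 = 0.6374; (34200−20800)/34200 = 0.3918; (34200−27800)/34200 = 0.1871.
Squared: 0.5780; 0.4367; 0.4063; 0.1535; 0.0350.
Sum = 1.609487; P₂ = 1.609487 / 7 = 0.230.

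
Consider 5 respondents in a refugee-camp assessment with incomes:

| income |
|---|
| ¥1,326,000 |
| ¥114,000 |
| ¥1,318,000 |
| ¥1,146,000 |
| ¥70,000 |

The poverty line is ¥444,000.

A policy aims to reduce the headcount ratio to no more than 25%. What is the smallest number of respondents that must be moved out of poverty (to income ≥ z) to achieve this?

2 of the 5 respondents are poor, so H = 2/5 = 0.400.
A headcount ratio of at most 25% allows at most ⌊0.25 × 5⌋ = 1 poor respondents.
So at least 2 − 1 = 1 must be lifted.

1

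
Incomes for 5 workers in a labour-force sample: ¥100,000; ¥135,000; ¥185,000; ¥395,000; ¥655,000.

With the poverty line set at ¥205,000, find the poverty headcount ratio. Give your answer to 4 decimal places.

3 of the 5 workers have income below ¥205,000.
H = 3/5 = 0.6000.

0.6000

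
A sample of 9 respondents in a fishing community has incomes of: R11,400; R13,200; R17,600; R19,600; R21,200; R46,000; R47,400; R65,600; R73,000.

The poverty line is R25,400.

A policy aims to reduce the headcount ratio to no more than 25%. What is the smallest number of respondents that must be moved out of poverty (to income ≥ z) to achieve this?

5 of the 9 respondents are poor, so H = 5/9 = 0.556.
A headcount ratio of at most 25% allows at most ⌊0.25 × 9⌋ = 2 poor respondents.
So at least 5 − 2 = 3 must be lifted.

3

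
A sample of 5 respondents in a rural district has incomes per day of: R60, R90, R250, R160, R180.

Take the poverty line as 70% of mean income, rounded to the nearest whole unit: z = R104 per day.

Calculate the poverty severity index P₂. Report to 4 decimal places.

Incomes under z: R60, R90 (q = 2 of N = 5).
Shortfall ratios: (104−60)/104 = 0.4231; (104−90)/104 = 0.1346.
Squared: 0.1790; 0.0181.
Sum = 0.197115; P₂ = 0.197115 / 5 = 0.0394.

0.0394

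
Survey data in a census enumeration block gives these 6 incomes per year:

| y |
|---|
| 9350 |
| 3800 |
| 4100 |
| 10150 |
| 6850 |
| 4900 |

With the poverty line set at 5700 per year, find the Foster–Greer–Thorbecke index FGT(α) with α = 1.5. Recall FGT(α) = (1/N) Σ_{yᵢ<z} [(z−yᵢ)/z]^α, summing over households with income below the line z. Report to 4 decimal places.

0.0656

Incomes under z: 3800, 4100, 4900 (q = 3 of N = 6).
Shortfall ratios: (5700−3800)/5700 = 0.3333; (5700−4100)/5700 = 0.2807; (5700−4900)/5700 = 0.1404.
Raised to α = 1.5: 0.19245; 0.14872; 0.05258.
Sum = 0.393750; FGT(1.5) = 0.393750 / 6 = 0.0656.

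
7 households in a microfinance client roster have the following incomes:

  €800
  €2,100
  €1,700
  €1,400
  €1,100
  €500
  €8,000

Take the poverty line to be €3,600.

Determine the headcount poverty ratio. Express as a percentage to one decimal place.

6 of the 7 households have income below €3,600.
H = 6/7 = 85.7%.

85.7%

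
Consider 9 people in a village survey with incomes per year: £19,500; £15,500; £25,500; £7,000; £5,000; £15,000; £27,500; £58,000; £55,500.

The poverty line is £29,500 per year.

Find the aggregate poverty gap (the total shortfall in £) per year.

£91,500

Below the line: £5,000, £7,000, £15,000, £15,500, £19,500, £25,500, £27,500 (q = 7 of N = 9).
Individual gaps: 29500−5000 = 24500; 29500−7000 = 22500; 29500−15000 = 14500; 29500−15500 = 14000; 29500−19500 = 10000; 29500−25500 = 4000; 29500−27500 = 2000.
Aggregate gap = £91,500.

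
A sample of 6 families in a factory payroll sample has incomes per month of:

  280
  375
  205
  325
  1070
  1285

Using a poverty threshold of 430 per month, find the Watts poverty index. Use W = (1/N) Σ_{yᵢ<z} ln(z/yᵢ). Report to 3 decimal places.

0.264

Below z: 205, 280, 325, 375 (q = 4 of N = 6).
Log gaps: ln(430/205) = 0.7408; ln(430/280) = 0.4290; ln(430/325) = 0.2800; ln(430/375) = 0.1369.
W = 1.586590 / 6 = 0.264.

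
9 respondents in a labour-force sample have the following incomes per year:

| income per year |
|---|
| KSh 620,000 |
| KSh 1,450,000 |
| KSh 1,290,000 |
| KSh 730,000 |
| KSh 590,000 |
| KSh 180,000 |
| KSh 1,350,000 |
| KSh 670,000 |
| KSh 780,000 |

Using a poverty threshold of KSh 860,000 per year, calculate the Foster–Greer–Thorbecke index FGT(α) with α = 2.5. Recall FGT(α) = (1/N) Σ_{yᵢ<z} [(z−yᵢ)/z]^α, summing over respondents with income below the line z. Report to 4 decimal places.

Below the line: KSh 180,000, KSh 590,000, KSh 620,000, KSh 670,000, KSh 730,000, KSh 780,000 (q = 6 of N = 9).
Gap ratios (z−y)/z: (860000−180000)/860000 = 0.7907; (860000−590000)/860000 = 0.3140; (860000−620000)/860000 = 0.2791; (860000−670000)/860000 = 0.2209; (860000−730000)/860000 = 0.1512; (860000−780000)/860000 = 0.0930.
Raised to α = 2.5: 0.55594; 0.05523; 0.04114; 0.02294; 0.00888; 0.00264.
Sum = 0.686774; FGT(2.5) = 0.686774 / 9 = 0.0763.

0.0763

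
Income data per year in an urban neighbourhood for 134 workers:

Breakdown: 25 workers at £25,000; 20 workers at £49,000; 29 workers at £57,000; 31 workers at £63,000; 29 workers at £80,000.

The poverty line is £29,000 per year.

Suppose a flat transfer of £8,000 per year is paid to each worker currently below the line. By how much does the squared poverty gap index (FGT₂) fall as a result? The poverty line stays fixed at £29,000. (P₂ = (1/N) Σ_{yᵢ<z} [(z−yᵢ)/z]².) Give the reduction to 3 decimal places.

0.004

Before: below the line — 25×£25,000; squared poverty gap index (FGT₂) = 0.00355.
After the £8,000 transfer: below the line — none; squared poverty gap index (FGT₂) = 0.00000.
Reduction = 0.00355 − 0.00000 = 0.004.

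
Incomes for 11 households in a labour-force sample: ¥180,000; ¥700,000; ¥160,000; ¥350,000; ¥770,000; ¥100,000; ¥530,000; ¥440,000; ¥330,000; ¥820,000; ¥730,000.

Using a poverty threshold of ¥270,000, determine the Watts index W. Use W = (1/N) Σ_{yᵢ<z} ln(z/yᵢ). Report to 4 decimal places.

Incomes under z: ¥100,000, ¥160,000, ¥180,000 (q = 3 of N = 11).
Log gaps: ln(270000/100000) = 0.9933; ln(270000/160000) = 0.5232; ln(270000/180000) = 0.4055.
W = 1.921965 / 11 = 0.1747.

0.1747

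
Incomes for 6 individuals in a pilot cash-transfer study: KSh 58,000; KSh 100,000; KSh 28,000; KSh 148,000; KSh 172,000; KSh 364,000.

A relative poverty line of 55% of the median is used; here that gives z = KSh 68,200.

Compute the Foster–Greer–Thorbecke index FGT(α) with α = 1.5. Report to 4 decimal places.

Below z: KSh 28,000, KSh 58,000 (q = 2 of N = 6).
Gap ratios (z−y)/z: (68200−28000)/68200 = 0.5894; (68200−58000)/68200 = 0.1496.
Raised to α = 1.5: 0.45255; 0.05784.
Sum = 0.510385; FGT(1.5) = 0.510385 / 6 = 0.0851.

0.0851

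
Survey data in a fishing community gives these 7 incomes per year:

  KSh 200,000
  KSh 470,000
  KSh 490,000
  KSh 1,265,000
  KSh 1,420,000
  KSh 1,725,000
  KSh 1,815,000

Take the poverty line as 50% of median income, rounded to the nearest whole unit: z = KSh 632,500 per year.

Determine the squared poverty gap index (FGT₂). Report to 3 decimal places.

0.083

Incomes under z: KSh 200,000, KSh 470,000, KSh 490,000 (q = 3 of N = 7).
Relative gaps: (632500−200000)/632500 = 0.6838; (632500−470000)/632500 = 0.2569; (632500−490000)/632500 = 0.2253.
Squared: 0.4676; 0.0660; 0.0508.
Sum = 0.584340; P₂ = 0.584340 / 7 = 0.083.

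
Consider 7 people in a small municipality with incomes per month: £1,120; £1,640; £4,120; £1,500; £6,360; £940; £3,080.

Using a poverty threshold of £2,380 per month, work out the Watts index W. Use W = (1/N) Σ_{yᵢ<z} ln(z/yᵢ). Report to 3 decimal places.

Below z: £940, £1,120, £1,500, £1,640 (q = 4 of N = 7).
ln(z/y) terms: ln(2380/940) = 0.9290; ln(2380/1120) = 0.7538; ln(2380/1500) = 0.4616; ln(2380/1640) = 0.3724.
W = 2.516787 / 7 = 0.360.

0.360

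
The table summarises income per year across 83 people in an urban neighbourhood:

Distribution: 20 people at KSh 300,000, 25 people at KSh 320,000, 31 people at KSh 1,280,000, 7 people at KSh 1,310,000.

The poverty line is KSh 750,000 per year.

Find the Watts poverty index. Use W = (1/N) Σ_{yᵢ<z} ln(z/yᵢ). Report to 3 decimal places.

0.477

Poor units: 20×KSh 300,000, 25×KSh 320,000 (q = 45 of N = 83).
ln(z/y) terms: ln(750000/300000) = 0.9163 (×20); ln(750000/320000) = 0.8518 (×25).
W = 39.619620 / 83 = 0.477.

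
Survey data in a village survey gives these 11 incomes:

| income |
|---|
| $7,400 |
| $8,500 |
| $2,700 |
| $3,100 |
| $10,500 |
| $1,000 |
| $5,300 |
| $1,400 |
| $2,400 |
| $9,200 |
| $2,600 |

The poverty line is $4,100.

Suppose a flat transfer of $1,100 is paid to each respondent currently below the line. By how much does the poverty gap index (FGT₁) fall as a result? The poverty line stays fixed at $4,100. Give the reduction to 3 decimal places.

Before: below the line — $1,000, $1,400, $2,400, $2,600, $2,700, $3,100; poverty gap index (FGT₁) = 0.25277.
After the $1,100 transfer: below the line — $2,100, $2,500, $3,500, $3,700, $3,800; poverty gap index (FGT₁) = 0.10865.
Reduction = 0.25277 − 0.10865 = 0.144.

0.144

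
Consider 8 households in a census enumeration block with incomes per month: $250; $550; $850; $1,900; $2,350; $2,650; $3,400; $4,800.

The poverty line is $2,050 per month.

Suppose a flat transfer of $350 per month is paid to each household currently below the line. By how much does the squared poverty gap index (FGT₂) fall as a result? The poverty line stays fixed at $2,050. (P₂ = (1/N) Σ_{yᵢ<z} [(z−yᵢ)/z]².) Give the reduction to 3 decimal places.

Before: below the line — $250, $550, $850, $1,900; squared poverty gap index (FGT₂) = 0.20680.
After the $350 transfer: below the line — $600, $900, $1,200; squared poverty gap index (FGT₂) = 0.12336.
Reduction = 0.20680 − 0.12336 = 0.083.

0.083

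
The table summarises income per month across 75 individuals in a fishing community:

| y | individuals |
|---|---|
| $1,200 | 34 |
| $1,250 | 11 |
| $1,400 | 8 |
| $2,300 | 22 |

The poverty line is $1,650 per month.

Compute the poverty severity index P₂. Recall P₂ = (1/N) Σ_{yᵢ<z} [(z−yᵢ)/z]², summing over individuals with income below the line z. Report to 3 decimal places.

Below z: 34×$1,200, 11×$1,250, 8×$1,400 (q = 53 of N = 75).
Gap ratios (z−y)/z: (1650−1200)/1650 = 0.2727 (×34); (1650−1250)/1650 = 0.2424 (×11); (1650−1400)/1650 = 0.1515 (×8).
Squared: 0.0744 (×34); 0.0588 (×11); 0.0230 (×8).
Sum = 3.359045; P₂ = 3.359045 / 75 = 0.045.

0.045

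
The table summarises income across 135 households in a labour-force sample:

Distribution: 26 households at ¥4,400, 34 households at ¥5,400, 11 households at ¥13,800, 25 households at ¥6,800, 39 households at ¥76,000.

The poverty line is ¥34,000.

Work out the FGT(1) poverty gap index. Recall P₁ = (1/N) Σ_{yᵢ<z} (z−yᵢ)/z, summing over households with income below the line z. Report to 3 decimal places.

Below the line: 26×¥4,400, 34×¥5,400, 25×¥6,800, 11×¥13,800 (q = 96 of N = 135).
Normalized shortfalls: (34000−4400)/34000 = 0.8706 (×26); (34000−5400)/34000 = 0.8412 (×34); (34000−6800)/34000 = 0.8000 (×25); (34000−13800)/34000 = 0.5941 (×11).
Sum of shortfalls = 77.770588; P₁ averages over all N: 77.770588 / 135 = 0.576.

0.576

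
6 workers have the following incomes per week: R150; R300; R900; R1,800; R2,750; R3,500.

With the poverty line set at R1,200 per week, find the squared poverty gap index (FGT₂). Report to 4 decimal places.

0.2318

Incomes under z: R150, R300, R900 (q = 3 of N = 6).
Gap ratios (z−y)/z: (1200−150)/1200 = 0.8750; (1200−300)/1200 = 0.7500; (1200−900)/1200 = 0.2500.
Squared: 0.7656; 0.5625; 0.0625.
Sum = 1.390625; P₂ = 1.390625 / 6 = 0.2318.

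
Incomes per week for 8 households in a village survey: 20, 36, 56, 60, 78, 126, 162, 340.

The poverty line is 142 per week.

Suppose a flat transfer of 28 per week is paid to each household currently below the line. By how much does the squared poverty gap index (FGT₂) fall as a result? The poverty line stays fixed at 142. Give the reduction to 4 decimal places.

Before: below the line — 20, 36, 56, 60, 78, 126; squared poverty gap index (FGT₂) = 0.276433.
After the 28 transfer: below the line — 48, 64, 84, 88, 106; squared poverty gap index (FGT₂) = 0.139456.
Reduction = 0.276433 − 0.139456 = 0.1370.

0.1370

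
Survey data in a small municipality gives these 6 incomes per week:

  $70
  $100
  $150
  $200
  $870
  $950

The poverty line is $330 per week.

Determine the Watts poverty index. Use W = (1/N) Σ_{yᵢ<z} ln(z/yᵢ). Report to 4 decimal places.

0.6723

Below z: $70, $100, $150, $200 (q = 4 of N = 6).
ln(z/y) terms: ln(330/70) = 1.5506; ln(330/100) = 1.1939; ln(330/150) = 0.7885; ln(330/200) = 0.5008.
W = 4.033753 / 6 = 0.6723.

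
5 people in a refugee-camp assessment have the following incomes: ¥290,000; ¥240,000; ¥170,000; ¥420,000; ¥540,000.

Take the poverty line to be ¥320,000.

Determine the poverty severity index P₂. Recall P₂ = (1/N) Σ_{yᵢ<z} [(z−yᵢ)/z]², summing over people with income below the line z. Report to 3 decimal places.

0.058

Poor units: ¥170,000, ¥240,000, ¥290,000 (q = 3 of N = 5).
Gap ratios (z−y)/z: (320000−170000)/320000 = 0.4688; (320000−240000)/320000 = 0.2500; (320000−290000)/320000 = 0.0938.
Squared: 0.2197; 0.0625; 0.0088.
Sum = 0.291016; P₂ = 0.291016 / 5 = 0.058.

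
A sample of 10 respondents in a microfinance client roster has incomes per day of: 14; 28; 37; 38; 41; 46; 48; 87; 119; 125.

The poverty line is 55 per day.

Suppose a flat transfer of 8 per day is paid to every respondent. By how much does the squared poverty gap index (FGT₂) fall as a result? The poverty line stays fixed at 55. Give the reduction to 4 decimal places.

0.0556

Before: below the line — 14, 28, 37, 38, 41, 46, 48; squared poverty gap index (FGT₂) = 0.110711.
After the 8 transfer: below the line — 22, 36, 45, 46, 49, 54; squared poverty gap index (FGT₂) = 0.055140.
Reduction = 0.110711 − 0.055140 = 0.0556.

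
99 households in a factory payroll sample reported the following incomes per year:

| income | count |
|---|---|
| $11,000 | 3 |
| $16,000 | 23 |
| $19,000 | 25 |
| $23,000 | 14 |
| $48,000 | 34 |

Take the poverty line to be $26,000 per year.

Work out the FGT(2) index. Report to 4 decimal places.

Incomes under z: 3×$11,000, 23×$16,000, 25×$19,000, 14×$23,000 (q = 65 of N = 99).
Normalized shortfalls: (26000−11000)/26000 = 0.5769 (×3); (26000−16000)/26000 = 0.3846 (×23); (26000−19000)/26000 = 0.2692 (×25); (26000−23000)/26000 = 0.1154 (×14).
Squared: 0.3328 (×3); 0.1479 (×23); 0.0725 (×25); 0.0133 (×14).
Sum = 6.399408; P₂ = 6.399408 / 99 = 0.0646.

0.0646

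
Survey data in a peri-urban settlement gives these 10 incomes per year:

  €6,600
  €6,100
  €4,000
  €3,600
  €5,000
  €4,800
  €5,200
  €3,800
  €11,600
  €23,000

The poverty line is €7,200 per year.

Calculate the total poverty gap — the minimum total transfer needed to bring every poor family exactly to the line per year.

€18,500

Incomes under z: €3,600, €3,800, €4,000, €4,800, €5,000, €5,200, €6,100, €6,600 (q = 8 of N = 10).
Individual gaps: 7200−3600 = 3600; 7200−3800 = 3400; 7200−4000 = 3200; 7200−4800 = 2400; 7200−5000 = 2200; 7200−5200 = 2000; 7200−6100 = 1100; 7200−6600 = 600.
Aggregate gap = €18,500.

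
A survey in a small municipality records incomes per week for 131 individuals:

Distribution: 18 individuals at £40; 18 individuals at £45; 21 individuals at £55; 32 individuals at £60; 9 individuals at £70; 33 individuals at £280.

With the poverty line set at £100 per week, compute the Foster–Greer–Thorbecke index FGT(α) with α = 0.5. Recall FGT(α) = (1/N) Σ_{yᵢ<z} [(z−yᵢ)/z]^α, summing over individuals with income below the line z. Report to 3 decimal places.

Incomes under z: 18×£40, 18×£45, 21×£55, 32×£60, 9×£70 (q = 98 of N = 131).
Relative gaps: (100−40)/100 = 0.6000 (×18); (100−45)/100 = 0.5500 (×18); (100−55)/100 = 0.4500 (×21); (100−60)/100 = 0.4000 (×32); (100−70)/100 = 0.3000 (×9).
Raised to α = 0.5: 0.77460 (×18); 0.74162 (×18); 0.67082 (×21); 0.63246 (×32); 0.54772 (×9).
Sum = 66.547206; FGT(0.5) = 66.547206 / 131 = 0.508.

0.508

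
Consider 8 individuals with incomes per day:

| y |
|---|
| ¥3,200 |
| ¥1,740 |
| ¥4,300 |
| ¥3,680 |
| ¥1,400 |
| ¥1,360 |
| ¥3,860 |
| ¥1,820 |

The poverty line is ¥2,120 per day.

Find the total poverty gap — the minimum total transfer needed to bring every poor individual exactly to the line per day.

Incomes under z: ¥1,360, ¥1,400, ¥1,740, ¥1,820 (q = 4 of N = 8).
Individual gaps: 2120−1360 = 760; 2120−1400 = 720; 2120−1740 = 380; 2120−1820 = 300.
Aggregate gap = ¥2,160.

¥2,160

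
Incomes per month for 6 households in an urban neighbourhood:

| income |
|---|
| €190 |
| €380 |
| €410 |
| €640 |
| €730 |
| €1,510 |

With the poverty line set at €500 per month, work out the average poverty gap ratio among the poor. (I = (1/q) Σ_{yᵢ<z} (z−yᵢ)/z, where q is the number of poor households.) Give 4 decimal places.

0.3467

Below the line: €190, €380, €410 (q = 3 of N = 6).
Shortfall ratios (z−y)/z: 0.6200, 0.2400, 0.1800; sum = 1.040000.
The income-gap ratio divides by q (the poor only): 1.040000 / 3 = 0.3467.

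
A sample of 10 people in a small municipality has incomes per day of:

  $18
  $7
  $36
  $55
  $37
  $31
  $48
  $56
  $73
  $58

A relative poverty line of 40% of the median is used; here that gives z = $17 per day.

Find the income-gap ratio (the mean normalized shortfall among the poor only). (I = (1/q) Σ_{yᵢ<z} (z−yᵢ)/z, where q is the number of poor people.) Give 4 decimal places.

Below the line: $7 (q = 1 of N = 10).
Shortfall ratios (z−y)/z: 0.5882; sum = 0.588235.
The income-gap ratio divides by q (the poor only): 0.588235 / 1 = 0.5882.

0.5882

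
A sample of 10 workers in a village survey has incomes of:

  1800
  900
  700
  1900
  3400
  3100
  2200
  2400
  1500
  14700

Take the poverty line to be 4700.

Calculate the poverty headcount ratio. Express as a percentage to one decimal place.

90.0%

9 of the 10 workers have income below 4700.
H = 9/10 = 90.0%.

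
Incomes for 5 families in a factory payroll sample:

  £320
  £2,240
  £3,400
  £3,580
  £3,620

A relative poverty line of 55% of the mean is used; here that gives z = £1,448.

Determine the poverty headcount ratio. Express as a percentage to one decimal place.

1 of the 5 families have income below £1,448.
H = 1/5 = 20.0%.

20.0%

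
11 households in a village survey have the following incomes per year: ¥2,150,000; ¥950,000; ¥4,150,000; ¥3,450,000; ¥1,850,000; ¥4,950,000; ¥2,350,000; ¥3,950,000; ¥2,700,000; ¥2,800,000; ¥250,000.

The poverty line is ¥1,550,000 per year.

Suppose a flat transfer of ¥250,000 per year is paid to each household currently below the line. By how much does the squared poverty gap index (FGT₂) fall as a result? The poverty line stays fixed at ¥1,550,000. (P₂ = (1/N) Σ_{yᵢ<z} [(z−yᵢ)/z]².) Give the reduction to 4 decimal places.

Before: below the line — ¥250,000, ¥950,000; squared poverty gap index (FGT₂) = 0.077571.
After the ¥250,000 transfer: below the line — ¥500,000, ¥1,200,000; squared poverty gap index (FGT₂) = 0.046353.
Reduction = 0.077571 − 0.046353 = 0.0312.

0.0312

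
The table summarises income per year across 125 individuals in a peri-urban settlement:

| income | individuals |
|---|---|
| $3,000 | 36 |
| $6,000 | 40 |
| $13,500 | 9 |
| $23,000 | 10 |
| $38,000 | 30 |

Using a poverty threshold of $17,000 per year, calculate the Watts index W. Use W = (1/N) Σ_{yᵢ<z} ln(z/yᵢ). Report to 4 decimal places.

0.8494

Below z: 36×$3,000, 40×$6,000, 9×$13,500 (q = 85 of N = 125).
Log shortfalls: ln(17000/3000) = 1.7346 (×36); ln(17000/6000) = 1.0415 (×40); ln(17000/13500) = 0.2305 (×9).
W = 106.178506 / 125 = 0.8494.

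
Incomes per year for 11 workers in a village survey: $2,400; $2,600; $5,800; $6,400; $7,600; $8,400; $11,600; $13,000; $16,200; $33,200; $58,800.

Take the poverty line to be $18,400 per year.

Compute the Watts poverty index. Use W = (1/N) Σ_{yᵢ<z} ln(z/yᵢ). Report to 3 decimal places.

0.801

Incomes under z: $2,400, $2,600, $5,800, $6,400, $7,600, $8,400, $11,600, $13,000, $16,200 (q = 9 of N = 11).
Log shortfalls: ln(18400/2400) = 2.0369; ln(18400/2600) = 1.9568; ln(18400/5800) = 1.1545; ln(18400/6400) = 1.0561; ln(18400/7600) = 0.8842; ln(18400/8400) = 0.7841; ln(18400/11600) = 0.4613; ln(18400/13000) = 0.3474; ln(18400/16200) = 0.1273.
W = 8.808674 / 11 = 0.801.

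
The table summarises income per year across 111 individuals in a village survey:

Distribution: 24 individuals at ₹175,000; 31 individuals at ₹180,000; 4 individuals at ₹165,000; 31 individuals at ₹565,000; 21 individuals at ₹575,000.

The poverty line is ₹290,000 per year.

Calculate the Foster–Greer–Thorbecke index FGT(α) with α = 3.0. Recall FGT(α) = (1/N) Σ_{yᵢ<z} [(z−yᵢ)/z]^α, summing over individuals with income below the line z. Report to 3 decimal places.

0.032

Incomes under z: 4×₹165,000, 24×₹175,000, 31×₹180,000 (q = 59 of N = 111).
Gap ratios (z−y)/z: (290000−165000)/290000 = 0.4310 (×4); (290000−175000)/290000 = 0.3966 (×24); (290000−180000)/290000 = 0.3793 (×31).
Raised to α = 3.0: 0.08008 (×4); 0.06236 (×24); 0.05457 (×31).
Sum = 3.508733; FGT(3.0) = 3.508733 / 111 = 0.032.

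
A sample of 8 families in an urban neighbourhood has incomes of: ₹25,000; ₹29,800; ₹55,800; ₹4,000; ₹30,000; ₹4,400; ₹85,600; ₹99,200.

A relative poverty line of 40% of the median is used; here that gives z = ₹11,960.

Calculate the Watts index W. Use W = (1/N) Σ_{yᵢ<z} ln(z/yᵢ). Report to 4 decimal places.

Below the line: ₹4,000, ₹4,400 (q = 2 of N = 8).
Log shortfalls: ln(11960/4000) = 1.0953; ln(11960/4400) = 1.0000.
W = 2.095237 / 8 = 0.2619.

0.2619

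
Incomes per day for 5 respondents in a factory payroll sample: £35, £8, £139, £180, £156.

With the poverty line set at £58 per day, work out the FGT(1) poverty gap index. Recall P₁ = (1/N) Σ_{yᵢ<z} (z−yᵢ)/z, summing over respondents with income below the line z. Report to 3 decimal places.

0.252

Poor units: £8, £35 (q = 2 of N = 5).
Relative gaps: (58−8)/58 = 0.8621; (58−35)/58 = 0.3966.
Σ = 1.258621. Dividing by the full population N = 5 gives P₁ = 0.252.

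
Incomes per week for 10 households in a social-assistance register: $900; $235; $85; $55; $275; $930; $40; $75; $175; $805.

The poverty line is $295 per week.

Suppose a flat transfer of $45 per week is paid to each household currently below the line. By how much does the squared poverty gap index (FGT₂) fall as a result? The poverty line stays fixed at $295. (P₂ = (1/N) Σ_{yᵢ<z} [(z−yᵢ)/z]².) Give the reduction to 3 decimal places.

Before: below the line — $40, $55, $75, $85, $175, $235, $275; squared poverty gap index (FGT₂) = 0.26834.
After the $45 transfer: below the line — $85, $100, $120, $130, $220, $280; squared poverty gap index (FGT₂) = 0.16757.
Reduction = 0.26834 − 0.16757 = 0.101.

0.101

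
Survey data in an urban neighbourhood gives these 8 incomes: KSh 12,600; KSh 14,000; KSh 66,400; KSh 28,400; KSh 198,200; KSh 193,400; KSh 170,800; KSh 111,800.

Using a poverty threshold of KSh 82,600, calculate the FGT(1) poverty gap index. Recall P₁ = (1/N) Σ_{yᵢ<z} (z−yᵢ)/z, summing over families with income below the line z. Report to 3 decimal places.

Below the line: KSh 12,600, KSh 14,000, KSh 28,400, KSh 66,400 (q = 4 of N = 8).
Shortfall ratios: (82600−12600)/82600 = 0.8475; (82600−14000)/82600 = 0.8305; (82600−28400)/82600 = 0.6562; (82600−66400)/82600 = 0.1961.
Sum of shortfalls = 2.530266; P₁ averages over all N: 2.530266 / 8 = 0.316.

0.316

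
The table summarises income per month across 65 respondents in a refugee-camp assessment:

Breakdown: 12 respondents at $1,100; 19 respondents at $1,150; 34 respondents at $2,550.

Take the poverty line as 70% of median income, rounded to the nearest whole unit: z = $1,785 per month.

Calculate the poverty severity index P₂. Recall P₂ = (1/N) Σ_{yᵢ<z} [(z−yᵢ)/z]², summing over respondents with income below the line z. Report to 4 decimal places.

0.0642

Poor units: 12×$1,100, 19×$1,150 (q = 31 of N = 65).
Relative gaps: (1785−1100)/1785 = 0.3838 (×12); (1785−1150)/1785 = 0.3557 (×19).
Squared: 0.1473 (×12); 0.1266 (×19).
Sum = 4.171700; P₂ = 4.171700 / 65 = 0.0642.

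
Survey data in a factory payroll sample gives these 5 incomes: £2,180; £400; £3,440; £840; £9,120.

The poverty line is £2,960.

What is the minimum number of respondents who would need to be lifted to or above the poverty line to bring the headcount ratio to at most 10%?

Currently q = 3 of N = 5 are below the line (H = 0.600).
A headcount ratio of at most 10% allows at most ⌊0.10 × 5⌋ = 0 poor respondents.
So at least 3 − 0 = 3 must be lifted.

3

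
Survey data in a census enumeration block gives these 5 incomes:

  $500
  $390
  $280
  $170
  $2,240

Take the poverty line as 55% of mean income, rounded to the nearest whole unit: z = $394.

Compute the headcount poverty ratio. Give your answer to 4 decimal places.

0.6000

3 of the 5 respondents have income below $394.
H = 3/5 = 0.6000.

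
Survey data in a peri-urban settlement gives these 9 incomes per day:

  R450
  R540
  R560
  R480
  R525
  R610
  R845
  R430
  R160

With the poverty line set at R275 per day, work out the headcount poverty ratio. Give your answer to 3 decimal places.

0.111

1 of the 9 respondents have income below R275.
H = 1/9 = 0.111.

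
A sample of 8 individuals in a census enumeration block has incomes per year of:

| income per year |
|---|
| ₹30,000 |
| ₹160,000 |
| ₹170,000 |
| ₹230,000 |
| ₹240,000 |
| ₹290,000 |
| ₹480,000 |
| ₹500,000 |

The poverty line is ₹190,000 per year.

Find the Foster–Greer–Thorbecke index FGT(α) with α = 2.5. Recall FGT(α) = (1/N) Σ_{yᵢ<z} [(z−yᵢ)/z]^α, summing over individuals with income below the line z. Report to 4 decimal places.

Poor units: ₹30,000, ₹160,000, ₹170,000 (q = 3 of N = 8).
Shortfall ratios: (190000−30000)/190000 = 0.8421; (190000−160000)/190000 = 0.1579; (190000−170000)/190000 = 0.1053.
Raised to α = 2.5: 0.65075; 0.00991; 0.00359.
Sum = 0.664254; FGT(2.5) = 0.664254 / 8 = 0.0830.

0.0830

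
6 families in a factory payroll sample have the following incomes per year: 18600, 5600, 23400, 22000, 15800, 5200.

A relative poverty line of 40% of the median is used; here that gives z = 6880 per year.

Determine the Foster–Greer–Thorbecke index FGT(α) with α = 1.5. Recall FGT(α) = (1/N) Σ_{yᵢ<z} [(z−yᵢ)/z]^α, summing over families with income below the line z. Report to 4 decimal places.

Incomes under z: 5200, 5600 (q = 2 of N = 6).
Shortfall ratios: (6880−5200)/6880 = 0.2442; (6880−5600)/6880 = 0.1860.
Raised to α = 1.5: 0.12066; 0.08025.
Sum = 0.200913; FGT(1.5) = 0.200913 / 6 = 0.0335.

0.0335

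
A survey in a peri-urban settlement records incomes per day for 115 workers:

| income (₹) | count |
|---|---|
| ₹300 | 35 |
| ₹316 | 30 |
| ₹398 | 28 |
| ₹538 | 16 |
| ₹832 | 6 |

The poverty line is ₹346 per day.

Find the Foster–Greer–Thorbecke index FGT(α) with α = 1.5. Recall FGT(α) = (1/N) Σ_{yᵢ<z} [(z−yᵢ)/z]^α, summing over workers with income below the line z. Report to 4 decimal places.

0.0214

Below z: 35×₹300, 30×₹316 (q = 65 of N = 115).
Normalized shortfalls: (346−300)/346 = 0.1329 (×35); (346−316)/346 = 0.0867 (×30).
Raised to α = 1.5: 0.04848 (×35); 0.02553 (×30).
Sum = 2.462574; FGT(1.5) = 2.462574 / 115 = 0.0214.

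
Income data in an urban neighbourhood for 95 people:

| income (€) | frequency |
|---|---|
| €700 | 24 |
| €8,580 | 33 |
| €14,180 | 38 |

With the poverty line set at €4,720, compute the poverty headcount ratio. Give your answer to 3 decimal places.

0.253

24 of the 95 people have income below €4,720.
H = 24/95 = 0.253.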